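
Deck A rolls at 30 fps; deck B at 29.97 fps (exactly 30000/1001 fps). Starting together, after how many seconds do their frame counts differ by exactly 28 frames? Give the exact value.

14014/15 seconds

The gap grows by |30000/1001 − 30| = 30/1001 frames per second.
Time for a 28-frame gap: 28 ÷ (30/1001) = 14014/15 s.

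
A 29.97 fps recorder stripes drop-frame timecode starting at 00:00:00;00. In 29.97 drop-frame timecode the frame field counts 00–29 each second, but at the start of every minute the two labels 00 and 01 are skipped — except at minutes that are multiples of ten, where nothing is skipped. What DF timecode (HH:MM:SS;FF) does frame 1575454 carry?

Each 10-minute DF block holds 10 × 60 × 30 − 9 × 2 = 17982 frames. 1575454 ÷ 17982 → 87 full blocks, remainder 11020.
Within the partial block the first minute is 1800 frames and each further minute 1798, so 6 further minute boundaries passed. Total skipped labels = 18 × 87 + 2 × 6 = 1578.
Non-drop label index = 1575454 + 1578 = 1577032; at 30 labels/s that is 14:36:07:22, i.e. DF 14:36:07;22.

14:36:07;22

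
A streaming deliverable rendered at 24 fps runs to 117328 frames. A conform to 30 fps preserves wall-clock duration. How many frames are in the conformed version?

146660 frames

Target frames = source frames × (target rate / source rate) = 117328 × (30)/(24) = 117328 × 5/4 = 146660.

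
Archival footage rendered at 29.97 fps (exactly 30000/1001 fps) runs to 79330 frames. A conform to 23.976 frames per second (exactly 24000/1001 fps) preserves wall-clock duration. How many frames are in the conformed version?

63464 frames

Target frames = source frames × (target rate / source rate) = 79330 × (24000/1001)/(30000/1001) = 79330 × 4/5 = 63464.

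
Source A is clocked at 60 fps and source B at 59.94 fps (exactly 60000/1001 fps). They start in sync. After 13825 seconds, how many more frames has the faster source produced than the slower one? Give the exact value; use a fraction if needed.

118500/143 frames

A emits 60 × 13825 = 829500 frames; B emits 60000/1001 × 13825 = 118500000/143.
Difference = 118500/143 frames (≈ 828.6713); B is behind A.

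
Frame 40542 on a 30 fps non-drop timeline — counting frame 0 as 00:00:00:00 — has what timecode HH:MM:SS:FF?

40542 ÷ 30 = 1351 full seconds, remainder 12 frames.
1351 s = 0 h 22 min 31 s.
Timecode: 00:22:31:12.

00:22:31:12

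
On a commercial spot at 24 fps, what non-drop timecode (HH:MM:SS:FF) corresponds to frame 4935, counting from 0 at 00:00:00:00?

4935 ÷ 24 = 205 full seconds, remainder 15 frames.
205 s = 0 h 3 min 25 s.
Timecode: 00:03:25:15.

00:03:25:15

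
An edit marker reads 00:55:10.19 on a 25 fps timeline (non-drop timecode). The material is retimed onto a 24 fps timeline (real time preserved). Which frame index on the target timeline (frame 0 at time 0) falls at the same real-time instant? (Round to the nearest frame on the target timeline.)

Source frame index: (0×3600 + 55×60 + 10) × 25 + 19 = 82769.
Real time: 82769 / (25) = 82769/25 s.
Target frame: (82769/25) × (24) = 1986456/25 ≈ 79458.240 → 79458.

frame 79458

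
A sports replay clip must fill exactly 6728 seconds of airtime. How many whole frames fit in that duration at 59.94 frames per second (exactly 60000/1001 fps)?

Frames = 6728 × 60000/1001 = 403680000/1001 ≈ 403276.7233.
Complete frames: 403276.

403276 frames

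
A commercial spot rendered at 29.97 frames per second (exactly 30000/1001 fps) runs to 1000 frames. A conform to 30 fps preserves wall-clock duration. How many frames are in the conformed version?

Target frames = source frames × (target rate / source rate) = 1000 × (30)/(30000/1001) = 1000 × 1001/1000 = 1001.

1001 frames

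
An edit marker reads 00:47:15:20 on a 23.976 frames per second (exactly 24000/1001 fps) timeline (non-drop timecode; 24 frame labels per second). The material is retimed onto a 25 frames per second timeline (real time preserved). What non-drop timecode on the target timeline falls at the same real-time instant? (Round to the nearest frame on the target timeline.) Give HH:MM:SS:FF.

Source frame index: (0×3600 + 47×60 + 15) × 24 + 20 = 68060.
Real time: 68060 / (24000/1001) = 3406403/1200 s.
Target frame: (3406403/1200) × (25) = 3406403/48 ≈ 70966.729 → 70967.
At 25 labels/s: frame 70967 → 00:47:18:17.

00:47:18:17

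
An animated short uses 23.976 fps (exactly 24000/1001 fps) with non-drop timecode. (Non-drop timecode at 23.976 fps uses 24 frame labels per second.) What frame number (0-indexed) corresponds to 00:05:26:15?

Total seconds to the label: (0 × 3600 + 5 × 60 + 26) = 326.
Frame index = 326 × 24 + 15 = 7839.

7839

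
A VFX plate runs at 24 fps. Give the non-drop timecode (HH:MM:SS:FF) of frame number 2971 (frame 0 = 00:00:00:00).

2971 ÷ 24 = 123 full seconds, remainder 19 frames.
123 s = 0 h 2 min 3 s.
Timecode: 00:02:03:19.

00:02:03:19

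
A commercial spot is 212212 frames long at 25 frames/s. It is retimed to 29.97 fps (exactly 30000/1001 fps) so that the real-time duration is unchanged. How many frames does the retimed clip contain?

Target frames = source frames × (target rate / source rate) = 212212 × (30000/1001)/(25) = 212212 × 1200/1001 = 254400.

254400 frames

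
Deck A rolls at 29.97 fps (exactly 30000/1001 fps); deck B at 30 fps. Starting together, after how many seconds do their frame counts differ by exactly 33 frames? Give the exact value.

1101.1 seconds

The gap grows by |30 − 30000/1001| = 30/1001 frames per second.
Time for a 33-frame gap: 33 ÷ (30/1001) = 1101.1 s.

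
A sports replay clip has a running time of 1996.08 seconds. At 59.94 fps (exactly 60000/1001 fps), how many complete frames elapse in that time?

119645 frames

Frames = 1996.08 × 60000/1001 = 119764800/1001 ≈ 119645.1548.
Complete frames: 119645.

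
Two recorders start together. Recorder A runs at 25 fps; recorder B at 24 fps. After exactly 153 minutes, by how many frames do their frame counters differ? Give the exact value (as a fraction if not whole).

153 min = 9180 s.
A emits 25 × 9180 = 229500 frames; B emits 24 × 9180 = 220320.
Difference = 9180 frames; B is behind A.

9180 frames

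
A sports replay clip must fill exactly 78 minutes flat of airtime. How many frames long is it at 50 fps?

234000 frames

78 min = 4680 s.
Frames = 4680 × 50 = 234000.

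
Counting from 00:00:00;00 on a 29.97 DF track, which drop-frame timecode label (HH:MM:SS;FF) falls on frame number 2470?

00:01:22;12

Ten DF minutes hold 17982 frames, so frame 2470 lies in block 0 (frames 0–17981) with 2470 frames into that block.
The block's first minute is 1800 frames and the rest 1798 each; 2470 frames reaches minute 1, so 0 × 18 + 1 × 2 = 2 labels have been skipped so far.
Adding those back, label number 2470 + 2 = 2472 at 30 labels/s is 82 s + 12 f = 0 h 1 min 22 s frame 12, i.e. 00:01:22;12.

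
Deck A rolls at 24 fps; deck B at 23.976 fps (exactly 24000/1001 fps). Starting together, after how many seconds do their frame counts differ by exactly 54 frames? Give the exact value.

The gap grows by |24000/1001 − 24| = 24/1001 frames per second.
Time for a 54-frame gap: 54 ÷ (24/1001) = 2252.25 s.

2252.25 seconds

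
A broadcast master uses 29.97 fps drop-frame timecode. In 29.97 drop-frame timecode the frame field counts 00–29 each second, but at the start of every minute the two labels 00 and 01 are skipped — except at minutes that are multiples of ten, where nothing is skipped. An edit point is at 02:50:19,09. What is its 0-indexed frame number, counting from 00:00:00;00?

306273

Complete 10-minute blocks: 17, each 17982 frames → 305694.
Remaining 0 whole minutes in the current block: 0 frames.
Within the current minute: 19 × 30 + 9 = 579. Total = 305694 + 0 + 579 = 306273.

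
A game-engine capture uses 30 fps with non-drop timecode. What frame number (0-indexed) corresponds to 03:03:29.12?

330282

Total seconds to the label: (3 × 3600 + 3 × 60 + 29) = 11009.
Frame index = 11009 × 30 + 12 = 330282.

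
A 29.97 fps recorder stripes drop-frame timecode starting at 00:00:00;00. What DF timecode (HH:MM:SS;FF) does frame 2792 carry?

Each 10-minute DF block holds 10 × 60 × 30 − 9 × 2 = 17982 frames. 2792 ÷ 17982 → 0 full blocks, remainder 2792.
Within the partial block the first minute is 1800 frames and each further minute 1798, so 1 further minute boundary passed. Total skipped labels = 18 × 0 + 2 × 1 = 2.
Non-drop label index = 2792 + 2 = 2794; at 30 labels/s that is 00:01:33:04, i.e. DF 00:01:33;04.

00:01:33;04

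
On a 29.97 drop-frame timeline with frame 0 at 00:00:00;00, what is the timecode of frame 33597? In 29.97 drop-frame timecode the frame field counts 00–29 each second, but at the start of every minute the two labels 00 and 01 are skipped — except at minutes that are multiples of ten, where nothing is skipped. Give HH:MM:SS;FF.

00:18:41;01

Ten DF minutes hold 17982 frames, so frame 33597 lies in block 1 (frames 17982–35963) with 15615 frames into that block.
The block's first minute is 1800 frames and the rest 1798 each; 15615 frames reaches minute 8, so 1 × 18 + 8 × 2 = 34 labels have been skipped so far.
Adding those back, label number 33597 + 34 = 33631 at 30 labels/s is 1121 s + 1 f = 0 h 18 min 41 s frame 1, i.e. 00:18:41;01.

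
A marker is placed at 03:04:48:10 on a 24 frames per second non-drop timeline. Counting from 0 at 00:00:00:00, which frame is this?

frame 266122

Total seconds to the label: (3 × 3600 + 4 × 60 + 48) = 11088.
Frame index = 11088 × 24 + 10 = 266122.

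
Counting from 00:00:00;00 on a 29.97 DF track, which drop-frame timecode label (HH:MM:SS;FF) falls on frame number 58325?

00:32:26;03

Ten DF minutes hold 17982 frames, so frame 58325 lies in block 3 (frames 53946–71927) with 4379 frames into that block.
The block's first minute is 1800 frames and the rest 1798 each; 4379 frames reaches minute 2, so 3 × 18 + 2 × 2 = 58 labels have been skipped so far.
Adding those back, label number 58325 + 58 = 58383 at 30 labels/s is 1946 s + 3 f = 0 h 32 min 26 s frame 3, i.e. 00:32:26;03.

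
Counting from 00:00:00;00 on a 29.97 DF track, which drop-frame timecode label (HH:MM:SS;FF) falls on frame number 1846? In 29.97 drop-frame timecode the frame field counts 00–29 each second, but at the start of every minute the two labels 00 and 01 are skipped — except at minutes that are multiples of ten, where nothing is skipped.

Ten DF minutes hold 17982 frames, so frame 1846 lies in block 0 (frames 0–17981) with 1846 frames into that block.
The block's first minute is 1800 frames and the rest 1798 each; 1846 frames reaches minute 1, so 0 × 18 + 1 × 2 = 2 labels have been skipped so far.
Adding those back, label number 1846 + 2 = 1848 at 30 labels/s is 61 s + 18 f = 0 h 1 min 1 s frame 18, i.e. 00:01:01;18.

00:01:01;18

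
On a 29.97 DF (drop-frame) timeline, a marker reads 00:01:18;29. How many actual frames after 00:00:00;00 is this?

As if non-drop at 30 labels/s: (0 × 3600 + 1 × 60 + 18) × 30 + 29 = 2369.
Minute boundaries passed: 1; those not divisible by 10: 1 − 0 = 1; dropped labels = 2 × 1 = 2.
Actual frame index = 2369 − 2 = 2367.

2367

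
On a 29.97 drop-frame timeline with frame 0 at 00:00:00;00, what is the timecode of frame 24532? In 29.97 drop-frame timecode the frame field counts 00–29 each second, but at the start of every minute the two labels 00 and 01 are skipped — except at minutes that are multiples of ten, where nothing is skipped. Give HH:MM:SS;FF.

Ten DF minutes hold 17982 frames, so frame 24532 lies in block 1 (frames 17982–35963) with 6550 frames into that block.
The block's first minute is 1800 frames and the rest 1798 each; 6550 frames reaches minute 3, so 1 × 18 + 3 × 2 = 24 labels have been skipped so far.
Adding those back, label number 24532 + 24 = 24556 at 30 labels/s is 818 s + 16 f = 0 h 13 min 38 s frame 16, i.e. 00:13:38;16.

00:13:38;16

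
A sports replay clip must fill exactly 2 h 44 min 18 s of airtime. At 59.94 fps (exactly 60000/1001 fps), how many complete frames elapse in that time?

590889 frames

2 h 44 min 18 s = 9858 s.
Frames = 9858 × 60000/1001 = 591480000/1001 ≈ 590889.1109.
Complete frames: 590889.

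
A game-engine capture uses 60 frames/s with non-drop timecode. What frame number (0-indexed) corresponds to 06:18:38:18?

frame 1363098

Total seconds to the label: (6 × 3600 + 18 × 60 + 38) = 22718.
Frame index = 22718 × 60 + 18 = 1363098.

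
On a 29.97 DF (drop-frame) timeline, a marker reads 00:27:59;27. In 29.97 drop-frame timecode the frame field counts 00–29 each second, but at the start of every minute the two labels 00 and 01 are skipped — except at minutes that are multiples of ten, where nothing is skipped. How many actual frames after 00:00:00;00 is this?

As if non-drop at 30 labels/s: (0 × 3600 + 27 × 60 + 59) × 30 + 27 = 50397.
Minute boundaries passed: 27; those not divisible by 10: 27 − 2 = 25; dropped labels = 2 × 25 = 50.
Actual frame index = 50397 − 50 = 50347.

50347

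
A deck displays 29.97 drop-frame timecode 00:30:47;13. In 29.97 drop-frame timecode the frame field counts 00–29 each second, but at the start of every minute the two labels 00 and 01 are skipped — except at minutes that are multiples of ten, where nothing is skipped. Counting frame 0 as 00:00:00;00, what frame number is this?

As if non-drop at 30 labels/s: (0 × 3600 + 30 × 60 + 47) × 30 + 13 = 55423.
Minute boundaries passed: 30; those not divisible by 10: 30 − 3 = 27; dropped labels = 2 × 27 = 54.
Actual frame index = 55423 − 54 = 55369.

55369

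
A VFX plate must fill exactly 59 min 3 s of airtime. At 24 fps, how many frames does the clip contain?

59 min 3 s = 3543 s.
Frames = 3543 × 24 = 85032.

85032 frames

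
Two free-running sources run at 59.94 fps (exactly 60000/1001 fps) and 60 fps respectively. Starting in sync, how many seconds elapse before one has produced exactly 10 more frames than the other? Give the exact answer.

The gap grows by |60 − 60000/1001| = 60/1001 frames per second.
Time for a 10-frame gap: 10 ÷ (60/1001) = 1001/6 s.

1001/6 seconds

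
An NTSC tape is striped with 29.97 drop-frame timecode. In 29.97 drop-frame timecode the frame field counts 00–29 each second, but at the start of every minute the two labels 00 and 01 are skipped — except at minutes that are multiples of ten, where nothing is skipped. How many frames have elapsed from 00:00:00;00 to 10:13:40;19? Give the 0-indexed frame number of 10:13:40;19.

1103515

Complete 10-minute blocks: 61, each 17982 frames → 1096902.
Remaining 3 whole minutes in the current block: 1800 + 2 × 1798 = 5396 frames.
Within the current minute: 40 × 30 + 19 − 2 = 1217 (labels ;00/;01 skipped at this minute). Total = 1096902 + 5396 + 1217 = 1103515.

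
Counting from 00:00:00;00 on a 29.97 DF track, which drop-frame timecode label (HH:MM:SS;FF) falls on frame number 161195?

Each 10-minute DF block holds 10 × 60 × 30 − 9 × 2 = 17982 frames. 161195 ÷ 17982 → 8 full blocks, remainder 17339.
Within the partial block the first minute is 1800 frames and each further minute 1798, so 9 further minute boundaries passed. Total skipped labels = 18 × 8 + 2 × 9 = 162.
Non-drop label index = 161195 + 162 = 161357; at 30 labels/s that is 01:29:38:17, i.e. DF 01:29:38;17.

01:29:38;17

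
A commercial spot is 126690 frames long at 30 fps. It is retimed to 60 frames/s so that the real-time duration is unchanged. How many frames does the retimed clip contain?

253380 frames

Target frames = source frames × (target rate / source rate) = 126690 × (60)/(30) = 126690 × 2 = 253380.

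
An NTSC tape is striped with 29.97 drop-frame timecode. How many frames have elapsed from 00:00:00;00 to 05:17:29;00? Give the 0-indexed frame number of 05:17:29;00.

570898

As if non-drop at 30 labels/s: (5 × 3600 + 17 × 60 + 29) × 30 + 0 = 571470.
Minute boundaries passed: 317; those not divisible by 10: 317 − 31 = 286; dropped labels = 2 × 286 = 572.
Actual frame index = 571470 − 572 = 570898.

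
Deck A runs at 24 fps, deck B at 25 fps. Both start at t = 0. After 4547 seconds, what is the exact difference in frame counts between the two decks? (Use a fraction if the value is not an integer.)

A emits 24 × 4547 = 109128 frames; B emits 25 × 4547 = 113675.
Difference = 4547 frames; B is ahead of A.

4547 frames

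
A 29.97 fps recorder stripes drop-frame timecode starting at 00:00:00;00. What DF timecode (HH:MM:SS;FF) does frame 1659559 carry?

15:22:53;29

Ten DF minutes hold 17982 frames, so frame 1659559 lies in block 92 (frames 1654344–1672325) with 5215 frames into that block.
The block's first minute is 1800 frames and the rest 1798 each; 5215 frames reaches minute 2, so 92 × 18 + 2 × 2 = 1660 labels have been skipped so far.
Adding those back, label number 1659559 + 1660 = 1661219 at 30 labels/s is 55373 s + 29 f = 15 h 22 min 53 s frame 29, i.e. 15:22:53;29.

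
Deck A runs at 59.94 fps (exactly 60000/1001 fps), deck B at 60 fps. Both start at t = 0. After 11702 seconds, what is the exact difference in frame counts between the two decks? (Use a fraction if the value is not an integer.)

A emits 60000/1001 × 11702 = 702120000/1001 frames; B emits 60 × 11702 = 702120.
Difference = 702120/1001 frames (≈ 701.4186); B is ahead of A.

702120/1001 frames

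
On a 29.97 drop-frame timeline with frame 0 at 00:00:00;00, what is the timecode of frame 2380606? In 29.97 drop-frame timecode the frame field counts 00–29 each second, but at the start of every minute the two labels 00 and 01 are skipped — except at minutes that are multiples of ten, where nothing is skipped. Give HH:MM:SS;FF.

22:03:52;28

Each 10-minute DF block holds 10 × 60 × 30 − 9 × 2 = 17982 frames. 2380606 ÷ 17982 → 132 full blocks, remainder 6982.
Within the partial block the first minute is 1800 frames and each further minute 1798, so 3 further minute boundaries passed. Total skipped labels = 18 × 132 + 2 × 3 = 2382.
Non-drop label index = 2380606 + 2382 = 2382988; at 30 labels/s that is 22:03:52:28, i.e. DF 22:03:52;28.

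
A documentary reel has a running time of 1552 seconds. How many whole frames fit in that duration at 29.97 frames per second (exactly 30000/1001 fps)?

46513 frames

Frames = 1552 × 30000/1001 = 46560000/1001 ≈ 46513.4865.
Complete frames: 46513.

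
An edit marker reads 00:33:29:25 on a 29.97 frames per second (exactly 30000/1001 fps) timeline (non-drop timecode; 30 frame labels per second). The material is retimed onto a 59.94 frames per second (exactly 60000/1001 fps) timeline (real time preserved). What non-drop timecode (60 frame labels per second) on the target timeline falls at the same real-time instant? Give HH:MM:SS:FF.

Source frame index: (0×3600 + 33×60 + 29) × 30 + 25 = 60295.
Real time: 60295 / (30000/1001) = 12071059/6000 s.
Target frame: (12071059/6000) × (60000/1001) = 120590.
At 60 labels/s: frame 120590 → 00:33:29:50.

00:33:29:50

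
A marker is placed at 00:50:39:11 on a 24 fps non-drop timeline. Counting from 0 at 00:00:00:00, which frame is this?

frame 72947

Total seconds to the label: (0 × 3600 + 50 × 60 + 39) = 3039.
Frame index = 3039 × 24 + 11 = 72947.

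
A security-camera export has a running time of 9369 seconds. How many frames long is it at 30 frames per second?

281070 frames

Frames = 9369 × 30 = 281070.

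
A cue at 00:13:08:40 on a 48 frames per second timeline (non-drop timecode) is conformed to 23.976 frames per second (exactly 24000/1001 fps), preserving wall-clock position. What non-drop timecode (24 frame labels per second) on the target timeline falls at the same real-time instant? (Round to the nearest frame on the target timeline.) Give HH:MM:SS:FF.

Source frame index: (0×3600 + 13×60 + 8) × 48 + 40 = 37864.
Real time: 37864 / (48) = 4733/6 s.
Target frame: (4733/6) × (24000/1001) = 18932000/1001 ≈ 18913.087 → 18913.
At 24 labels/s: frame 18913 → 00:13:08:01.

00:13:08:01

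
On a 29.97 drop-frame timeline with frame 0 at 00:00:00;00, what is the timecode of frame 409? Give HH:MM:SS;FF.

00:00:13;19

Each 10-minute DF block holds 10 × 60 × 30 − 9 × 2 = 17982 frames. 409 ÷ 17982 → 0 full blocks, remainder 409.
Within the partial block the first minute is 1800 frames and each further minute 1798, so 0 further minute boundaries passed. Total skipped labels = 18 × 0 + 2 × 0 = 0.
Non-drop label index = 409 + 0 = 409; at 30 labels/s that is 00:00:13:19, i.e. DF 00:00:13;19.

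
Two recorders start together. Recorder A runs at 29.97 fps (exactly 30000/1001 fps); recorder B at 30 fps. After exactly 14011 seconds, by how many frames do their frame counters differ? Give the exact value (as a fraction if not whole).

A emits 30000/1001 × 14011 = 420330000/1001 frames; B emits 30 × 14011 = 420330.
Difference = 420330/1001 frames (≈ 419.9101); B is ahead of A.

420330/1001 frames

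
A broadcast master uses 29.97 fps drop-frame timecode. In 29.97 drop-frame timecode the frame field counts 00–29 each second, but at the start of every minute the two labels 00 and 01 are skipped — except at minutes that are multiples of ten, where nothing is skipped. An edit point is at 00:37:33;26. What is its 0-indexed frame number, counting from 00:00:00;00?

67548

Complete 10-minute blocks: 3, each 17982 frames → 53946.
Remaining 7 whole minutes in the current block: 1800 + 6 × 1798 = 12588 frames.
Within the current minute: 33 × 30 + 26 − 2 = 1014 (labels ;00/;01 skipped at this minute). Total = 53946 + 12588 + 1014 = 67548.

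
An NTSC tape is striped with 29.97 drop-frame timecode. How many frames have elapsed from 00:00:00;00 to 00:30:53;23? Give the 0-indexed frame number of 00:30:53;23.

55559

Complete 10-minute blocks: 3, each 17982 frames → 53946.
Remaining 0 whole minutes in the current block: 0 frames.
Within the current minute: 53 × 30 + 23 = 1613. Total = 53946 + 0 + 1613 = 55559.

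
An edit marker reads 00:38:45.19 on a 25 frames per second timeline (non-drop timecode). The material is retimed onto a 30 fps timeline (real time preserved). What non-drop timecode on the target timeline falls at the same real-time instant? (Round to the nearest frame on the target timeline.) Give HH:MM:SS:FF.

00:38:45:23

Source frame index: (0×3600 + 38×60 + 45) × 25 + 19 = 58144.
Real time: 58144 / (25) = 58144/25 s.
Target frame: (58144/25) × (30) = 348864/5 ≈ 69772.800 → 69773.
At 30 labels/s: frame 69773 → 00:38:45:23.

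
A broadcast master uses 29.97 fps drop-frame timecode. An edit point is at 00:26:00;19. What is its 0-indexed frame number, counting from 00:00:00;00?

46771

As if non-drop at 30 labels/s: (0 × 3600 + 26 × 60 + 0) × 30 + 19 = 46819.
Minute boundaries passed: 26; those not divisible by 10: 26 − 2 = 24; dropped labels = 2 × 24 = 48.
Actual frame index = 46819 − 48 = 46771.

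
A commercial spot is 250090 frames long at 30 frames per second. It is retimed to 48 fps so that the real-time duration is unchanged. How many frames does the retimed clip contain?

400144 frames

Target frames = source frames × (target rate / source rate) = 250090 × (48)/(30) = 250090 × 8/5 = 400144.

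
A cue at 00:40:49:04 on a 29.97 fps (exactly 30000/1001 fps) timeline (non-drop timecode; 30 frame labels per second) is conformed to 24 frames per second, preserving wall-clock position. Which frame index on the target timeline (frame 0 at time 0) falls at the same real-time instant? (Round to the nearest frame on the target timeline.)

frame 58838

Source frame index: (0×3600 + 40×60 + 49) × 30 + 4 = 73474.
Real time: 73474 / (30000/1001) = 36773737/15000 s.
Target frame: (36773737/15000) × (24) = 36773737/625 ≈ 58837.979 → 58838.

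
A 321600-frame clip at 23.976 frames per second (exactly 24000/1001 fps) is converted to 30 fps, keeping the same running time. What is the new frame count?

Target frames = source frames × (target rate / source rate) = 321600 × (30)/(24000/1001) = 321600 × 1001/800 = 402402.

402402 frames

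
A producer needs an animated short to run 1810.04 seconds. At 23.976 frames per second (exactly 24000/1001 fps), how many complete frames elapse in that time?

Frames = 1810.04 × 24000/1001 = 43440960/1001 ≈ 43397.5624.
Complete frames: 43397.

43397 frames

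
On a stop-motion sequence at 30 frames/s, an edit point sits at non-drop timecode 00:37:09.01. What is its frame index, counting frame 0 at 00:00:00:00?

frame 66871

Total seconds to the label: (0 × 3600 + 37 × 60 + 9) = 2229.
Frame index = 2229 × 30 + 1 = 66871.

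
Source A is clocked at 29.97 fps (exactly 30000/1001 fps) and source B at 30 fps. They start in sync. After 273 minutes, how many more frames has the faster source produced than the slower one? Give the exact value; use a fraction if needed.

5400/11 frames

273 min = 16380 s.
A emits 30000/1001 × 16380 = 5400000/11 frames; B emits 30 × 16380 = 491400.
Difference = 5400/11 frames (≈ 490.9091); B is ahead of A.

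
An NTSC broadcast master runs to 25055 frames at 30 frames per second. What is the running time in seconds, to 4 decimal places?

Running time = 25055 × 1/30 = 5011/6 s ≈ 835.1667 s.

835.1667 seconds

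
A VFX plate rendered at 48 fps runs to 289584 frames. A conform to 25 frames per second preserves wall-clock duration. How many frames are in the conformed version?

Target frames = source frames × (target rate / source rate) = 289584 × (25)/(48) = 289584 × 25/48 = 150825.

150825 frames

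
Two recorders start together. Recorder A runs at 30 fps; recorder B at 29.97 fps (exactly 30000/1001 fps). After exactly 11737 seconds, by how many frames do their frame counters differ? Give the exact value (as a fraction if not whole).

A emits 30 × 11737 = 352110 frames; B emits 30000/1001 × 11737 = 32010000/91.
Difference = 32010/91 frames (≈ 351.7582); B is behind A.

32010/91 frames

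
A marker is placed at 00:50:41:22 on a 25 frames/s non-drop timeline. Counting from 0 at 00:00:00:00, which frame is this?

76047

Total seconds to the label: (0 × 3600 + 50 × 60 + 41) = 3041.
Frame index = 3041 × 25 + 22 = 76047.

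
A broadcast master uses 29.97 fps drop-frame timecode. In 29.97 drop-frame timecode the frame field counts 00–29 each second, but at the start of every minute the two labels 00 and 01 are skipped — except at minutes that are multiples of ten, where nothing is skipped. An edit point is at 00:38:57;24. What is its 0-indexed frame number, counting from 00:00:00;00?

70064

As if non-drop at 30 labels/s: (0 × 3600 + 38 × 60 + 57) × 30 + 24 = 70134.
Minute boundaries passed: 38; those not divisible by 10: 38 − 3 = 35; dropped labels = 2 × 35 = 70.
Actual frame index = 70134 − 70 = 70064.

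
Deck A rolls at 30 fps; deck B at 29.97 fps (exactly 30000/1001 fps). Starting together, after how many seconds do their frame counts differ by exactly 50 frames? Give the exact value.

5005/3 seconds

The gap grows by |30000/1001 − 30| = 30/1001 frames per second.
Time for a 50-frame gap: 50 ÷ (30/1001) = 5005/3 s.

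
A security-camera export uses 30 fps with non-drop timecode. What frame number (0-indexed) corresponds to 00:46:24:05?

Total seconds to the label: (0 × 3600 + 46 × 60 + 24) = 2784.
Frame index = 2784 × 30 + 5 = 83525.

83525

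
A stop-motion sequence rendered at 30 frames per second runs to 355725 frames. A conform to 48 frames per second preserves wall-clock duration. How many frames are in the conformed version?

569160 frames

Target frames = source frames × (target rate / source rate) = 355725 × (48)/(30) = 355725 × 8/5 = 569160.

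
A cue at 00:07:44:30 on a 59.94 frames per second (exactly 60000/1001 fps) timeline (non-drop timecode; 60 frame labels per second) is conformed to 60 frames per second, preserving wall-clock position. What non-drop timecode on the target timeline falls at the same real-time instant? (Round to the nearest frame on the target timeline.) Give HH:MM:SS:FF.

Source frame index: (0×3600 + 7×60 + 44) × 60 + 30 = 27870.
Real time: 27870 / (60000/1001) = 929929/2000 s.
Target frame: (929929/2000) × (60) = 2789787/100 ≈ 27897.870 → 27898.
At 60 labels/s: frame 27898 → 00:07:44:58.

00:07:44:58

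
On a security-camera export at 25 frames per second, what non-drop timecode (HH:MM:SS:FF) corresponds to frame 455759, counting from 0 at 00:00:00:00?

05:03:50:09

455759 ÷ 25 = 18230 full seconds, remainder 9 frames.
18230 s = 5 h 3 min 50 s.
Timecode: 05:03:50:09.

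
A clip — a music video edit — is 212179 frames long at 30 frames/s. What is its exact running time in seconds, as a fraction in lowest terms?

212179/30 seconds

Running time = 212179 ÷ (30) = 212179 × 1/30 = 212179/30 s.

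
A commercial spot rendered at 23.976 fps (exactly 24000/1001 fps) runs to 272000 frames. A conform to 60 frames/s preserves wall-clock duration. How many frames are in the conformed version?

Target frames = source frames × (target rate / source rate) = 272000 × (60)/(24000/1001) = 272000 × 1001/400 = 680680.

680680 frames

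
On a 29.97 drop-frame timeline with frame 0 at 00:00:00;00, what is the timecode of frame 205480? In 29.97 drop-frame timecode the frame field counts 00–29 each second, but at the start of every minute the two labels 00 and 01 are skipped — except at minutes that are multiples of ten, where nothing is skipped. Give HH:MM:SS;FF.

01:54:16;06

Ten DF minutes hold 17982 frames, so frame 205480 lies in block 11 (frames 197802–215783) with 7678 frames into that block.
The block's first minute is 1800 frames and the rest 1798 each; 7678 frames reaches minute 4, so 11 × 18 + 4 × 2 = 206 labels have been skipped so far.
Adding those back, label number 205480 + 206 = 205686 at 30 labels/s is 6856 s + 6 f = 1 h 54 min 16 s frame 6, i.e. 01:54:16;06.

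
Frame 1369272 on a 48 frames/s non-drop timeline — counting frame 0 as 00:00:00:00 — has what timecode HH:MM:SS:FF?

1369272 ÷ 48 = 28526 full seconds, remainder 24 frames.
28526 s = 7 h 55 min 26 s.
Timecode: 07:55:26:24.

07:55:26:24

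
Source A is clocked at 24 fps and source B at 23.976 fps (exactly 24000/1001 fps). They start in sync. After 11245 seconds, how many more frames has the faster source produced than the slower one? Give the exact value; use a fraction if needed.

20760/77 frames

A emits 24 × 11245 = 269880 frames; B emits 24000/1001 × 11245 = 20760000/77.
Difference = 20760/77 frames (≈ 269.6104); B is behind A.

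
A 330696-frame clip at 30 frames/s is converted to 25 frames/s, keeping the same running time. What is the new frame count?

Target frames = source frames × (target rate / source rate) = 330696 × (25)/(30) = 330696 × 5/6 = 275580.

275580 frames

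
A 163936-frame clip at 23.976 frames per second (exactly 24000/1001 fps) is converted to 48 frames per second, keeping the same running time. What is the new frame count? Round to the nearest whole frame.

328200 frames

Frames at target rate = 163936 × (48) / (24000/1001) = 41024984/125 ≈ 328199.872.
Nearest whole frame: 328200.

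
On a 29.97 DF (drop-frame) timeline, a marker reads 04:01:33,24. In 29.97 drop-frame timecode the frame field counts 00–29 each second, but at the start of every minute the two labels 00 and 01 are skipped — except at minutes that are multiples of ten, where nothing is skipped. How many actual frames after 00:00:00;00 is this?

Complete 10-minute blocks: 24, each 17982 frames → 431568.
Remaining 1 whole minute in the current block: 1800 + 0 × 1798 = 1800 frames.
Within the current minute: 33 × 30 + 24 − 2 = 1012 (labels ;00/;01 skipped at this minute). Total = 431568 + 1800 + 1012 = 434380.

434380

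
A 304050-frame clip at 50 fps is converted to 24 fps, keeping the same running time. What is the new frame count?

Target frames = source frames × (target rate / source rate) = 304050 × (24)/(50) = 304050 × 12/25 = 145944.

145944 frames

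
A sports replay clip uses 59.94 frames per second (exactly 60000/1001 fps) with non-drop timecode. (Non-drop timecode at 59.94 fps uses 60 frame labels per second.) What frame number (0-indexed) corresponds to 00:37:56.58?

Total seconds to the label: (0 × 3600 + 37 × 60 + 56) = 2276.
Frame index = 2276 × 60 + 58 = 136618.

frame 136618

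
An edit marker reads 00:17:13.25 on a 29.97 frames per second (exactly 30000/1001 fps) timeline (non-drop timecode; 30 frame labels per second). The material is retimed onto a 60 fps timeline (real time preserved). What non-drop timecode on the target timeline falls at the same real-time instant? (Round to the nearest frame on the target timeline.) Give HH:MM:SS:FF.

00:17:14:52

Source frame index: (0×3600 + 17×60 + 13) × 30 + 25 = 31015.
Real time: 31015 / (30000/1001) = 6209203/6000 s.
Target frame: (6209203/6000) × (60) = 6209203/100 ≈ 62092.030 → 62092.
At 60 labels/s: frame 62092 → 00:17:14:52.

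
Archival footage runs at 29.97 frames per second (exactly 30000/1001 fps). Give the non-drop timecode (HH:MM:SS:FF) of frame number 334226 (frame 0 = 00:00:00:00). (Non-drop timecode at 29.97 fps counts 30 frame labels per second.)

03:05:40:26

334226 ÷ 30 = 11140 full seconds, remainder 26 frames.
11140 s = 3 h 5 min 40 s.
Timecode: 03:05:40:26.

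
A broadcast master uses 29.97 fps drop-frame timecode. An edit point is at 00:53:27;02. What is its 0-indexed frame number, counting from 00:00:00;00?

As if non-drop at 30 labels/s: (0 × 3600 + 53 × 60 + 27) × 30 + 2 = 96212.
Minute boundaries passed: 53; those not divisible by 10: 53 − 5 = 48; dropped labels = 2 × 48 = 96.
Actual frame index = 96212 − 96 = 96116.

96116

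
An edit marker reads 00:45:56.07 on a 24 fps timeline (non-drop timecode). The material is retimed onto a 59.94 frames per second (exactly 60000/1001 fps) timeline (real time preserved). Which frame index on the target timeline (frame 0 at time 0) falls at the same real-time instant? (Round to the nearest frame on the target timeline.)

frame 165212

Source frame index: (0×3600 + 45×60 + 56) × 24 + 7 = 66151.
Real time: 66151 / (24) = 66151/24 s.
Target frame: (66151/24) × (60000/1001) = 165377500/1001 ≈ 165212.288 → 165212.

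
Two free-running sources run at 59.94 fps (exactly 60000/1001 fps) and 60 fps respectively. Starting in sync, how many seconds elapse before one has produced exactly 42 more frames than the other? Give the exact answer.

The gap grows by |60 − 60000/1001| = 60/1001 frames per second.
Time for a 42-frame gap: 42 ÷ (60/1001) = 700.7 s.

700.7 seconds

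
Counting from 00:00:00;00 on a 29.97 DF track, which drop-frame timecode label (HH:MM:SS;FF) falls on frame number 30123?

Ten DF minutes hold 17982 frames, so frame 30123 lies in block 1 (frames 17982–35963) with 12141 frames into that block.
The block's first minute is 1800 frames and the rest 1798 each; 12141 frames reaches minute 6, so 1 × 18 + 6 × 2 = 30 labels have been skipped so far.
Adding those back, label number 30123 + 30 = 30153 at 30 labels/s is 1005 s + 3 f = 0 h 16 min 45 s frame 3, i.e. 00:16:45;03.

00:16:45;03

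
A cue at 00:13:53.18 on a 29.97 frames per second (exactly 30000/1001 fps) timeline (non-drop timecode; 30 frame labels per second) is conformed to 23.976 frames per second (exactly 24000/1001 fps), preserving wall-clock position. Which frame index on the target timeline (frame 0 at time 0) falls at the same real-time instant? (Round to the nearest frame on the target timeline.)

Source frame index: (0×3600 + 13×60 + 53) × 30 + 18 = 25008.
Real time: 25008 / (30000/1001) = 521521/625 s.
Target frame: (521521/625) × (24000/1001) = 100032/5 ≈ 20006.400 → 20006.

frame 20006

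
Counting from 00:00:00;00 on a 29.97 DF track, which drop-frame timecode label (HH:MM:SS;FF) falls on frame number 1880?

00:01:02;22

Ten DF minutes hold 17982 frames, so frame 1880 lies in block 0 (frames 0–17981) with 1880 frames into that block.
The block's first minute is 1800 frames and the rest 1798 each; 1880 frames reaches minute 1, so 0 × 18 + 1 × 2 = 2 labels have been skipped so far.
Adding those back, label number 1880 + 2 = 1882 at 30 labels/s is 62 s + 22 f = 0 h 1 min 2 s frame 22, i.e. 00:01:02;22.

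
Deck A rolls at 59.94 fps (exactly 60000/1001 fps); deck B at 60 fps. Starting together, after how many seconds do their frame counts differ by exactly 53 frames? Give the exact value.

53053/60 seconds

The gap grows by |60 − 60000/1001| = 60/1001 frames per second.
Time for a 53-frame gap: 53 ÷ (60/1001) = 53053/60 s.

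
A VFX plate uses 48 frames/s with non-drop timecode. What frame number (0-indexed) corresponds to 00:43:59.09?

Total seconds to the label: (0 × 3600 + 43 × 60 + 59) = 2639.
Frame index = 2639 × 48 + 9 = 126681.

126681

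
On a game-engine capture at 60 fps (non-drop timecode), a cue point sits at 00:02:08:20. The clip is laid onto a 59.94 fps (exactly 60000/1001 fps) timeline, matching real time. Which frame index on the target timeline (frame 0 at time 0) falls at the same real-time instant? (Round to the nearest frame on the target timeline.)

Source frame index: (0×3600 + 2×60 + 8) × 60 + 20 = 7700.
Real time: 7700 / (60) = 385/3 s.
Target frame: (385/3) × (60000/1001) = 100000/13 ≈ 7692.308 → 7692.

frame 7692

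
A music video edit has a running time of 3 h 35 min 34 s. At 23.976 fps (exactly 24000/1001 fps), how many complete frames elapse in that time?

3 h 35 min 34 s = 12934 s.
Frames = 12934 × 24000/1001 = 310416000/1001 ≈ 310105.8941.
Complete frames: 310105.

310105 frames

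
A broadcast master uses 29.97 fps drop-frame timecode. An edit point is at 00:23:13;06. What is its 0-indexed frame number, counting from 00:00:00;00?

Complete 10-minute blocks: 2, each 17982 frames → 35964.
Remaining 3 whole minutes in the current block: 1800 + 2 × 1798 = 5396 frames.
Within the current minute: 13 × 30 + 6 − 2 = 394 (labels ;00/;01 skipped at this minute). Total = 35964 + 5396 + 394 = 41754.

41754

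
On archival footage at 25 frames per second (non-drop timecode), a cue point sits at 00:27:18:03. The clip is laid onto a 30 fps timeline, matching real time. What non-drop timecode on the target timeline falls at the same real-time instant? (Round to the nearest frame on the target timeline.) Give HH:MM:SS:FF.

00:27:18:04

Source frame index: (0×3600 + 27×60 + 18) × 25 + 3 = 40953.
Real time: 40953 / (25) = 40953/25 s.
Target frame: (40953/25) × (30) = 245718/5 ≈ 49143.600 → 49144.
At 30 labels/s: frame 49144 → 00:27:18:04.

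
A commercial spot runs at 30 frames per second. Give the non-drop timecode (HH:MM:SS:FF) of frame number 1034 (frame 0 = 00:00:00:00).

1034 ÷ 30 = 34 full seconds, remainder 14 frames.
34 s = 0 h 0 min 34 s.
Timecode: 00:00:34:14.

00:00:34:14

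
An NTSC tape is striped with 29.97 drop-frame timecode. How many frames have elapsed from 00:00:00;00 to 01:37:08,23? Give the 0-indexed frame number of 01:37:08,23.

174687

Complete 10-minute blocks: 9, each 17982 frames → 161838.
Remaining 7 whole minutes in the current block: 1800 + 6 × 1798 = 12588 frames.
Within the current minute: 8 × 30 + 23 − 2 = 261 (labels ;00/;01 skipped at this minute). Total = 161838 + 12588 + 261 = 174687.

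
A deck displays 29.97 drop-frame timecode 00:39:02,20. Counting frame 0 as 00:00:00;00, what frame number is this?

Complete 10-minute blocks: 3, each 17982 frames → 53946.
Remaining 9 whole minutes in the current block: 1800 + 8 × 1798 = 16184 frames.
Within the current minute: 2 × 30 + 20 − 2 = 78 (labels ;00/;01 skipped at this minute). Total = 53946 + 16184 + 78 = 70208.

70208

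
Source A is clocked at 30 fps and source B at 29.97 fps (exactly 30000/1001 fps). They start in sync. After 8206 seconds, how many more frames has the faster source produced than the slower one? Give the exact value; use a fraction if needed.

22380/91 frames

A emits 30 × 8206 = 246180 frames; B emits 30000/1001 × 8206 = 22380000/91.
Difference = 22380/91 frames (≈ 245.9341); B is behind A.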